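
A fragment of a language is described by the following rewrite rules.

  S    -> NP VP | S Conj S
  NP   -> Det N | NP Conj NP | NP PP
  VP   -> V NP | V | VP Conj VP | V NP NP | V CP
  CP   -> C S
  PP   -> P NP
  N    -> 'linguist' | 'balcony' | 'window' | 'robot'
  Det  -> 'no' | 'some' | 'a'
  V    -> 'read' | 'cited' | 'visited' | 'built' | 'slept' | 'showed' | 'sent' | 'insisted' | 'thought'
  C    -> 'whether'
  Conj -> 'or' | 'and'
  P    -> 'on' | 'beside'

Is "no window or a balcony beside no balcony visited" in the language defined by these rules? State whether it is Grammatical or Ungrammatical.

Grammatical

S
  NP
    NP
      Det: no
      N: window
    Conj: or
    NP
      NP
        Det: a
        N: balcony
      PP
        P: beside
        NP
          Det: no
          N: balcony
  VP
    V: visited
Every word is introduced by a lexical rule and the phrasal rules combine the resulting categories into a single S.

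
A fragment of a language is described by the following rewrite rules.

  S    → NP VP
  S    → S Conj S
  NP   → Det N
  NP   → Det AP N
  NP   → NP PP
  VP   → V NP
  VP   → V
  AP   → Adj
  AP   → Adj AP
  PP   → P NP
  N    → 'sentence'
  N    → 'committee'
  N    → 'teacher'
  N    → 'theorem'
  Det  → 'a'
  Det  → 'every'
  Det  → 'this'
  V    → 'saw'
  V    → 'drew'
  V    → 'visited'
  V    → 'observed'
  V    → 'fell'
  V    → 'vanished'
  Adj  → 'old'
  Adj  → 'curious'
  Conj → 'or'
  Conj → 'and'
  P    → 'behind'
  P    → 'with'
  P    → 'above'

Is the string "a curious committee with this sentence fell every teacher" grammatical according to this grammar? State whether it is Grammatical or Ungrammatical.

Grammatical

[S [NP [NP [Det a] [AP [Adj curious]] [N committee]] [PP [P with] [NP [Det this] [N sentence]]]] [VP [V fell] [NP [Det every] [N teacher]]]]
Each bracket corresponds to one application of a listed rule, so the string is derivable from S.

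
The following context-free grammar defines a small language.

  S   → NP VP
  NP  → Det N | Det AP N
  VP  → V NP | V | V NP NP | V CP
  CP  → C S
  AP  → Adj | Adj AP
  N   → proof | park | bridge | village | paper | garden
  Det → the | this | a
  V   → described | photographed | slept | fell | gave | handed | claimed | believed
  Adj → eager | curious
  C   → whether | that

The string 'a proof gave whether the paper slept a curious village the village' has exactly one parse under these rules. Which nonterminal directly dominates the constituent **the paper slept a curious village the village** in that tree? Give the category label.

S
  NP
    Det: a
    N: proof
  VP
    V: gave
    CP
      C: whether
      S
        NP
          Det: the
          N: paper
        VP
          V: slept
          NP
            Det: a
            AP
              Adj: curious
            N: village
          NP
            Det: the
            N: village
The span 'the paper slept a curious village the village' is the S node built by S → NP VP.
Its mother is the CP built by CP → C S.

CP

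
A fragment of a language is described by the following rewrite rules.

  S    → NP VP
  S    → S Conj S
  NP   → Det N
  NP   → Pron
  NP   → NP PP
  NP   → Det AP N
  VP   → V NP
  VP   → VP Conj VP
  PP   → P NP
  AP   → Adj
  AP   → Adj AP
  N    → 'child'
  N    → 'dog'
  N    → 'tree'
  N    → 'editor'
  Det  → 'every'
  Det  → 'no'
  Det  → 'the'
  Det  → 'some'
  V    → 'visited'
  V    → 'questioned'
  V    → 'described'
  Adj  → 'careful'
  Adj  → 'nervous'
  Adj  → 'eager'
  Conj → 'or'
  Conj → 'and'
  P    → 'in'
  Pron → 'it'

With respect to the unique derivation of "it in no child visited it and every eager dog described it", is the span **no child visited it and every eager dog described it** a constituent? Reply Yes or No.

No

[S [S [NP [NP [Pron it]] [PP [P in] [NP [Det no] [N child]]]] [VP [V visited] [NP [Pron it]]]] [Conj and] [S [NP [Det every] [AP [Adj eager]] [N dog]] [VP [V described] [NP [Pron it]]]]]
The smallest constituent containing 'no child visited it and every eager dog described it' is the S spanning 'it in no child visited it and every eager dog described it'; no single node in the tree dominates exactly the given words.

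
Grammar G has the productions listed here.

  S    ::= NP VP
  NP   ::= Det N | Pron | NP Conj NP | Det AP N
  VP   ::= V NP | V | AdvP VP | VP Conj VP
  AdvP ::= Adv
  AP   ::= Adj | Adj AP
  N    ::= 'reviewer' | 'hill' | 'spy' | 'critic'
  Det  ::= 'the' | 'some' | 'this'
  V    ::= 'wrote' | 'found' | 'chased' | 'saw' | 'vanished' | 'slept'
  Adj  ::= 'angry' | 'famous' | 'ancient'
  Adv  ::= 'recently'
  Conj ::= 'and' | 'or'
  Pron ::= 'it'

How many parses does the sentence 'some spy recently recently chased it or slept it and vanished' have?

9

Two of the 9 distinct bracketings:
[S [NP [Det some] [N spy]] [VP [AdvP [Adv recently]] [VP [AdvP [Adv recently]] [VP [VP [V chased] [NP [Pron it]]] [Conj or] [VP [VP [V slept] [NP [Pron it]]] [Conj and] [VP [V vanished]]]]]]]
[S [NP [Det some] [N spy]] [VP [AdvP [Adv recently]] [VP [AdvP [Adv recently]] [VP [VP [VP [V chased] [NP [Pron it]]] [Conj or] [VP [V slept] [NP [Pron it]]]] [Conj and] [VP [V vanished]]]]]]
The trees differ in how a recursive rule is bracketed over the same span.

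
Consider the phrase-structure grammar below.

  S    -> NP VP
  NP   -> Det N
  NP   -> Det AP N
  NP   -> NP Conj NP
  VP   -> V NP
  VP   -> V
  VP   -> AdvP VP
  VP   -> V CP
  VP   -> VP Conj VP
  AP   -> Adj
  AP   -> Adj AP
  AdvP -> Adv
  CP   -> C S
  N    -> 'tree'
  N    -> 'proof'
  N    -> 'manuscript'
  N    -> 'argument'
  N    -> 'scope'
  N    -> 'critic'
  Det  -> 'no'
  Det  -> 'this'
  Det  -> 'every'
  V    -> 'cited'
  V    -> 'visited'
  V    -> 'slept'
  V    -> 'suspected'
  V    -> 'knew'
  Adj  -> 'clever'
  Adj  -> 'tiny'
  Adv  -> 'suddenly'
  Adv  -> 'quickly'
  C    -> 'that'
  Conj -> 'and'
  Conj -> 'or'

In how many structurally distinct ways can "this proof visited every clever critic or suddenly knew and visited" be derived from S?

Two of the 3 distinct bracketings:
[S [NP [Det this] [N proof]] [VP [VP [V visited] [NP [Det every] [AP [Adj clever]] [N critic]]] [Conj or] [VP [AdvP [Adv suddenly]] [VP [VP [V knew]] [Conj and] [VP [V visited]]]]]]
[S [NP [Det this] [N proof]] [VP [VP [V visited] [NP [Det every] [AP [Adj clever]] [N critic]]] [Conj or] [VP [VP [AdvP [Adv suddenly]] [VP [V knew]]] [Conj and] [VP [V visited]]]]]
The trees differ in how a recursive rule is bracketed over the same span.

3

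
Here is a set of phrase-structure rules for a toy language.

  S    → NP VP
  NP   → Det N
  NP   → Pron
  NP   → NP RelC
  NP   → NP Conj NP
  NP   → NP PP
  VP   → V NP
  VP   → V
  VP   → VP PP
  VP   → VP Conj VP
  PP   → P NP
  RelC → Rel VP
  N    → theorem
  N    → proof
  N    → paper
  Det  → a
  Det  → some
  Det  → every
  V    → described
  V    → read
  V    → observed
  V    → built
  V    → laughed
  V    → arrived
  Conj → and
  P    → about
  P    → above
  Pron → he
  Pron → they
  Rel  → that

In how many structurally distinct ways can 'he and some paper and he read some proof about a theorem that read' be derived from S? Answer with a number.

6

Two of the 6 distinct bracketings:
[S [NP [NP [Pron he]] [Conj and] [NP [NP [Det some] [N paper]] [Conj and] [NP [Pron he]]]] [VP [V read] [NP [NP [NP [Det some] [N proof]] [PP [P about] [NP [Det a] [N theorem]]]] [RelC [Rel that] [VP [V read]]]]]]
[S [NP [NP [Pron he]] [Conj and] [NP [NP [Det some] [N paper]] [Conj and] [NP [Pron he]]]] [VP [V read] [NP [NP [Det some] [N proof]] [PP [P about] [NP [NP [Det a] [N theorem]] [RelC [Rel that] [VP [V read]]]]]]]]
The trees differ in how a recursive rule is bracketed over the same span.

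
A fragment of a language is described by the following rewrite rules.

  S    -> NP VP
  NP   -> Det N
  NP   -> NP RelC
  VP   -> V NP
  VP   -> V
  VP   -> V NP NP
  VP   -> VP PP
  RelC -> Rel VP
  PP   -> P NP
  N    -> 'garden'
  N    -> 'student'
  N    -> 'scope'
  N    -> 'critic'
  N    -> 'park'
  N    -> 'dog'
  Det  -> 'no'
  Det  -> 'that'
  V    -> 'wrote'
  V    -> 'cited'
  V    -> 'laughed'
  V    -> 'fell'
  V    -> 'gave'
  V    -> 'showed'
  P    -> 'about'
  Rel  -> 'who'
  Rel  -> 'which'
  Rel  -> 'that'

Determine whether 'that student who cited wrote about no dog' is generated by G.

[S [NP [NP [Det that] [N student]] [RelC [Rel who] [VP [V cited]]]] [VP [VP [V wrote]] [PP [P about] [NP [Det no] [N dog]]]]]
Every word is introduced by a lexical rule and the phrasal rules combine the resulting categories into a single S.

Grammatical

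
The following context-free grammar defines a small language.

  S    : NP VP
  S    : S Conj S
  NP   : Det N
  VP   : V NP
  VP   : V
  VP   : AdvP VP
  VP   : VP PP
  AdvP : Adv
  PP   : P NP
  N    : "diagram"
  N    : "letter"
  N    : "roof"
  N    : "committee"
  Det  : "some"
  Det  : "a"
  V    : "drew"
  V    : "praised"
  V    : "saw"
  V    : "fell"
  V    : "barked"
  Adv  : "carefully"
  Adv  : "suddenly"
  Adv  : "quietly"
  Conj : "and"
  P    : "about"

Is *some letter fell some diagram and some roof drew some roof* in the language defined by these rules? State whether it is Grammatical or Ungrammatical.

Grammatical

S
  S
    NP
      Det: some
      N: letter
    VP
      V: fell
      NP
        Det: some
        N: diagram
  Conj: and
  S
    NP
      Det: some
      N: roof
    VP
      V: drew
      NP
        Det: some
        N: roof
The bracketing above is licensed at every node by one of the given productions, with S at the root.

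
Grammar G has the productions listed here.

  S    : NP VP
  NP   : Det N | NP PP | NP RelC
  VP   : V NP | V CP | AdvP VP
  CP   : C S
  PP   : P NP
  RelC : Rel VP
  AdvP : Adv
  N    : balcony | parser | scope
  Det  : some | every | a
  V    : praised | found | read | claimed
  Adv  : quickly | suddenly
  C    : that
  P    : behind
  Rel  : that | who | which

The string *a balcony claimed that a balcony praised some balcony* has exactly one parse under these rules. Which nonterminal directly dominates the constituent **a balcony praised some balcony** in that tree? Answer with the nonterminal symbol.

CP

[S [NP [Det a] [N balcony]] [VP [V claimed] [CP [C that] [S [NP [Det a] [N balcony]] [VP [V praised] [NP [Det some] [N balcony]]]]]]]
The span 'a balcony praised some balcony' is the S node built by S → NP VP.
Its mother is the CP built by CP → C S.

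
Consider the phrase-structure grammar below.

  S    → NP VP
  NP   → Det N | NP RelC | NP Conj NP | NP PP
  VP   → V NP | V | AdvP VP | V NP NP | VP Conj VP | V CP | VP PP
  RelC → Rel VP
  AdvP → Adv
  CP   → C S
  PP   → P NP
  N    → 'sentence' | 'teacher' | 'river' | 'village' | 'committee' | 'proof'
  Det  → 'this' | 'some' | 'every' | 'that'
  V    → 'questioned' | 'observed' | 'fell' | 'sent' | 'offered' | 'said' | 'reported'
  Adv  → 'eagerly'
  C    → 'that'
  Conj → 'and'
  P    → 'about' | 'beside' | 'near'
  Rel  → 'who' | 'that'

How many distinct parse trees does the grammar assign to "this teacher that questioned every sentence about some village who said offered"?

Two of the 7 distinct bracketings:
[S [NP [NP [Det this] [N teacher]] [RelC [Rel that] [VP [V questioned] [NP [NP [NP [Det every] [N sentence]] [PP [P about] [NP [Det some] [N village]]]] [RelC [Rel who] [VP [V said]]]]]]] [VP [V offered]]]
[S [NP [NP [Det this] [N teacher]] [RelC [Rel that] [VP [V questioned] [NP [NP [Det every] [N sentence]] [PP [P about] [NP [NP [Det some] [N village]] [RelC [Rel who] [VP [V said]]]]]]]]] [VP [V offered]]]
The trees differ in how a recursive rule is bracketed over the same span.

7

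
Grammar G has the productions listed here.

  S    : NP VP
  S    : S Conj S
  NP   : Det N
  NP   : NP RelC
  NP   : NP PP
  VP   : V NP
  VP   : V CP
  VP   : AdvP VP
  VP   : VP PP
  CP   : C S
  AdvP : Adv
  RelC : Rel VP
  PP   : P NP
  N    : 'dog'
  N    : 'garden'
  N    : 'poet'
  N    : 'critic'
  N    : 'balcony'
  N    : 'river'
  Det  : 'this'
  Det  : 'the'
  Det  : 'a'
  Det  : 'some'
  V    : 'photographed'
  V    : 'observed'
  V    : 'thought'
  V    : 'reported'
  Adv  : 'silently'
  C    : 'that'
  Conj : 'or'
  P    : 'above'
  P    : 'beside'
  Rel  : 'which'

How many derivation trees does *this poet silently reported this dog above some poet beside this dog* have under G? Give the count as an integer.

Two of the 9 distinct bracketings:
[S [NP [Det this] [N poet]] [VP [AdvP [Adv silently]] [VP [V reported] [NP [NP [Det this] [N dog]] [PP [P above] [NP [NP [Det some] [N poet]] [PP [P beside] [NP [Det this] [N dog]]]]]]]]]
[S [NP [Det this] [N poet]] [VP [AdvP [Adv silently]] [VP [V reported] [NP [NP [NP [Det this] [N dog]] [PP [P above] [NP [Det some] [N poet]]]] [PP [P beside] [NP [Det this] [N dog]]]]]]]
The trees differ in how a recursive rule is bracketed over the same span.

9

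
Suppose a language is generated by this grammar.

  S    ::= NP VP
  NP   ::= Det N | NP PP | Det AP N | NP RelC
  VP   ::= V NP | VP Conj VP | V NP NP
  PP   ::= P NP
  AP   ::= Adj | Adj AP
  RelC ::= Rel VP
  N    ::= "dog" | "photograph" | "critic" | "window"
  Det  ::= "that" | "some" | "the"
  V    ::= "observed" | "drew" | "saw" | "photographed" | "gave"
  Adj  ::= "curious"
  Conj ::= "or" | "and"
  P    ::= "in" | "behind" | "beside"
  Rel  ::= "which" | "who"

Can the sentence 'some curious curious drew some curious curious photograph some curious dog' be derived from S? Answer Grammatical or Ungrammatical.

An Adj word can never sit immediately before a V word in any string this grammar generates, so the substring 'curious drew' rules out a derivation.

Ungrammatical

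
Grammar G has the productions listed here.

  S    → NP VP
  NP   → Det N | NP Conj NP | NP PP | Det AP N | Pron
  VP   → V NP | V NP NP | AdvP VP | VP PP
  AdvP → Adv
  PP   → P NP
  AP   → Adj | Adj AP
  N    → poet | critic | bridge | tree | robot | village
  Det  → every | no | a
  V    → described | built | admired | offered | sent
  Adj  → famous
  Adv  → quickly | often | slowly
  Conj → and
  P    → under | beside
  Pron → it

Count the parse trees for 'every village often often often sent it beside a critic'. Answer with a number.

Two of the 5 distinct bracketings:
[S [NP [Det every] [N village]] [VP [AdvP [Adv often]] [VP [AdvP [Adv often]] [VP [AdvP [Adv often]] [VP [V sent] [NP [NP [Pron it]] [PP [P beside] [NP [Det a] [N critic]]]]]]]]]
[S [NP [Det every] [N village]] [VP [AdvP [Adv often]] [VP [AdvP [Adv often]] [VP [AdvP [Adv often]] [VP [VP [V sent] [NP [Pron it]]] [PP [P beside] [NP [Det a] [N critic]]]]]]]]
The difference turns on whether NP → NP PP is used at the relevant span, versus an alternative expansion of NP.

5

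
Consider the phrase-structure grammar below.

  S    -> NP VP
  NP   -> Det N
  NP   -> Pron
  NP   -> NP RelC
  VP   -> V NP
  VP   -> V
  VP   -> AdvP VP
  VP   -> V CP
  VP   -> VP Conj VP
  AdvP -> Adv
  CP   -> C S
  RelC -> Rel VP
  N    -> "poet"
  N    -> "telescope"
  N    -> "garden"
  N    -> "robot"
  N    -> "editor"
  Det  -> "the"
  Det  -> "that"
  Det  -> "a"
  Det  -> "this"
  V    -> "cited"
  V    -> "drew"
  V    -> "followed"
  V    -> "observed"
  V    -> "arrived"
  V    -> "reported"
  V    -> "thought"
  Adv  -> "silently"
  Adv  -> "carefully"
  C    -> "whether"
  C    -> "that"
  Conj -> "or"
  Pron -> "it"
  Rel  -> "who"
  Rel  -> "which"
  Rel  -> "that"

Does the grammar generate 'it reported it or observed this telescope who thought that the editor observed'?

Grammatical

S
  NP
    Pron: it
  VP
    VP
      V: reported
      NP
        Pron: it
    Conj: or
    VP
      V: observed
      NP
        NP
          Det: this
          N: telescope
        RelC
          Rel: who
          VP
            V: thought
            CP
              C: that
              S
                NP
                  Det: the
                  N: editor
                VP
                  V: observed
Each bracket corresponds to one application of a listed rule, so the string is derivable from S.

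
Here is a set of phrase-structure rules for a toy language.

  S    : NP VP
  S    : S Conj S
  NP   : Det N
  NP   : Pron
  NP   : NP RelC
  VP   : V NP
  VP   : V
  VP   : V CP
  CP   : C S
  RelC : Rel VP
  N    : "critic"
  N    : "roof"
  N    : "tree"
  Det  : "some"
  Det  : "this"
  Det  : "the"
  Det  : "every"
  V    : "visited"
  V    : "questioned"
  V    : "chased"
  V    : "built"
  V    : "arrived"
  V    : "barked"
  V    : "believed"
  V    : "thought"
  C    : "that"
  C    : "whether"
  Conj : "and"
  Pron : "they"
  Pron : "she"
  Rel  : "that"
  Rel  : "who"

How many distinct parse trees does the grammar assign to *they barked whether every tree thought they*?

1

[S [NP [Pron they]] [VP [V barked] [CP [C whether] [S [NP [Det every] [N tree]] [VP [V thought] [NP [Pron they]]]]]]]
No rule offers an alternative attachment or grouping for any span, so this is the only derivation.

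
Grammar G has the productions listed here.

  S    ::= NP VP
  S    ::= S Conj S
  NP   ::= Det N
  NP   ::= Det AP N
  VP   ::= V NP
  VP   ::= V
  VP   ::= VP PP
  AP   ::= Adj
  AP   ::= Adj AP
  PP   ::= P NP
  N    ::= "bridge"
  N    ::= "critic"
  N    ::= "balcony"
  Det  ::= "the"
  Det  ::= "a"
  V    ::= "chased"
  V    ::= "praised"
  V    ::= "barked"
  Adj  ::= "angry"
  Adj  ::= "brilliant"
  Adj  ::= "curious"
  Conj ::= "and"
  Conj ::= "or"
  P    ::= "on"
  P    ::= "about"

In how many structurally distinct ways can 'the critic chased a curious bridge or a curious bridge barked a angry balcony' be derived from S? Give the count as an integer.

1

[S [S [NP [Det the] [N critic]] [VP [V chased] [NP [Det a] [AP [Adj curious]] [N bridge]]]] [Conj or] [S [NP [Det a] [AP [Adj curious]] [N bridge]] [VP [V barked] [NP [Det a] [AP [Adj angry]] [N balcony]]]]]
No rule offers an alternative attachment or grouping for any span, so this is the only derivation.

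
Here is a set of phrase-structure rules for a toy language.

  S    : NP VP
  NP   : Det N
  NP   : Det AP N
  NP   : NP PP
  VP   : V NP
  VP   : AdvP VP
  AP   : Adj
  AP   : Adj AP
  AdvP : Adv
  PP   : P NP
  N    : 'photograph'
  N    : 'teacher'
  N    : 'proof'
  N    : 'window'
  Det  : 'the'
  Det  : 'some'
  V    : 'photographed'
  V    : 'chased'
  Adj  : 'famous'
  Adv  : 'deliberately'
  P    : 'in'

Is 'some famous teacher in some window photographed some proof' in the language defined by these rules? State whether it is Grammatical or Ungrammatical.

Grammatical

[S [NP [NP [Det some] [AP [Adj famous]] [N teacher]] [PP [P in] [NP [Det some] [N window]]]] [VP [V photographed] [NP [Det some] [N proof]]]]
The bracketing above is licensed at every node by one of the given productions, with S at the root.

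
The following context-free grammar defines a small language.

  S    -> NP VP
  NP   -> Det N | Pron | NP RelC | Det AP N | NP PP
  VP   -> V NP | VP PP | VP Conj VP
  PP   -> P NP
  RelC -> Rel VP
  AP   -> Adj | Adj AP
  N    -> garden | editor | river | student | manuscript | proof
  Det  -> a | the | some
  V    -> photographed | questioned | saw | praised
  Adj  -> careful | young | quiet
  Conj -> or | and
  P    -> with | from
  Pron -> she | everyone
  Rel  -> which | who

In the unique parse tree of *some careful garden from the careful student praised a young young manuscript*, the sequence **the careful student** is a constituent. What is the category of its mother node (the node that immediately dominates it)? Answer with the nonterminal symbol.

[S [NP [NP [Det some] [AP [Adj careful]] [N garden]] [PP [P from] [NP [Det the] [AP [Adj careful]] [N student]]]] [VP [V praised] [NP [Det a] [AP [Adj young] [AP [Adj young]]] [N manuscript]]]]
The span 'the careful student' is the NP node built by NP → Det AP N.
Its mother is the PP built by PP → P NP.

PP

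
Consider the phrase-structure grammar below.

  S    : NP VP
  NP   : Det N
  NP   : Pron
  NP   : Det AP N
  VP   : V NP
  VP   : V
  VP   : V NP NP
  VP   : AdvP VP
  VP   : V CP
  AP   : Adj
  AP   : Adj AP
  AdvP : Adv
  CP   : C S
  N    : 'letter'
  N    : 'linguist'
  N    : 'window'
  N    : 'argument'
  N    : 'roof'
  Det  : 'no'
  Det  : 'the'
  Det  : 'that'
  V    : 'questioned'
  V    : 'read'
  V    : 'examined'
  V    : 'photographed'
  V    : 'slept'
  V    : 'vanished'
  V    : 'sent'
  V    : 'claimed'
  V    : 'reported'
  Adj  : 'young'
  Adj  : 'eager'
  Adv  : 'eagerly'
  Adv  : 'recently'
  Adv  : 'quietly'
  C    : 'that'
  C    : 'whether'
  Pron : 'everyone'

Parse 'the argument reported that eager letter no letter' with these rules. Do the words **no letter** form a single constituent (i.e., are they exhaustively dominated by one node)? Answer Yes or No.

Yes

[S [NP [Det the] [N argument]] [VP [V reported] [NP [Det that] [AP [Adj eager]] [N letter]] [NP [Det no] [N letter]]]]
The words 'no letter' are exhaustively dominated by a single NP node (built by NP → Det N), so they form a constituent.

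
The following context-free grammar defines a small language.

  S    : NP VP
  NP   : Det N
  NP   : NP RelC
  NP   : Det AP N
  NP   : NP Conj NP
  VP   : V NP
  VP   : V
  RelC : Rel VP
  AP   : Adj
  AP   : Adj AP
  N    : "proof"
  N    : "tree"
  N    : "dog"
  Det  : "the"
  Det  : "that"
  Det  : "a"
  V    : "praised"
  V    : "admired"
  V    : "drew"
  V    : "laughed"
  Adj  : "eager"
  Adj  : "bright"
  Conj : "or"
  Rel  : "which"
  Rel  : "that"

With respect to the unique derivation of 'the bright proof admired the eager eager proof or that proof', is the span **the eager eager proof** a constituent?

Yes

[S [NP [Det the] [AP [Adj bright]] [N proof]] [VP [V admired] [NP [NP [Det the] [AP [Adj eager] [AP [Adj eager]]] [N proof]] [Conj or] [NP [Det that] [N proof]]]]]
The words 'the eager eager proof' are exhaustively dominated by a single NP node (built by NP → Det AP N), so they form a constituent.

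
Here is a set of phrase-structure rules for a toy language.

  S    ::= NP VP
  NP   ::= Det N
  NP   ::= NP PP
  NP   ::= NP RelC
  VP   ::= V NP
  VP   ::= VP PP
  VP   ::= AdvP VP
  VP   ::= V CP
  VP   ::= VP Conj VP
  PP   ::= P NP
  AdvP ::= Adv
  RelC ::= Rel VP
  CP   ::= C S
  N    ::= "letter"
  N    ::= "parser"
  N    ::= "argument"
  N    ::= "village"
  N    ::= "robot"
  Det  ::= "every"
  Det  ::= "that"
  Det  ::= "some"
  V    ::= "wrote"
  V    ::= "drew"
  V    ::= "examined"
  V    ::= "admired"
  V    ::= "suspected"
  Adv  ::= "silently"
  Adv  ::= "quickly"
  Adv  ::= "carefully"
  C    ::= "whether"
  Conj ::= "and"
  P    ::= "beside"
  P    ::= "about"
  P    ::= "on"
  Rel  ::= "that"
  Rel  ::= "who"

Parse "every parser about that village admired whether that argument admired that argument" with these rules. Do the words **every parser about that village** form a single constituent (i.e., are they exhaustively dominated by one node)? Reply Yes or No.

Yes

[S [NP [NP [Det every] [N parser]] [PP [P about] [NP [Det that] [N village]]]] [VP [V admired] [CP [C whether] [S [NP [Det that] [N argument]] [VP [V admired] [NP [Det that] [N argument]]]]]]]
The words 'every parser about that village' are exhaustively dominated by a single NP node (built by NP → NP PP), so they form a constituent.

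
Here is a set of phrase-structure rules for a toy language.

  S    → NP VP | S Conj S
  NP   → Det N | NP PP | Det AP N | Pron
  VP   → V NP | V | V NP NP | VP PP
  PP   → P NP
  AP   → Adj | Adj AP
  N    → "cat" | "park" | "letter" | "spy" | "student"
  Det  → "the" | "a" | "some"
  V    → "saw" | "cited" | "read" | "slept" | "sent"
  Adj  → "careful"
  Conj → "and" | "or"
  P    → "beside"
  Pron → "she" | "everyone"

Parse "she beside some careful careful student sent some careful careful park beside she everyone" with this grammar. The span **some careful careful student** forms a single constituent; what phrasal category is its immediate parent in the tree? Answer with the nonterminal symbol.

[S [NP [NP [Pron she]] [PP [P beside] [NP [Det some] [AP [Adj careful] [AP [Adj careful]]] [N student]]]] [VP [V sent] [NP [NP [Det some] [AP [Adj careful] [AP [Adj careful]]] [N park]] [PP [P beside] [NP [Pron she]]]] [NP [Pron everyone]]]]
The span 'some careful careful student' is the NP node built by NP → Det AP N.
Its mother is the PP built by PP → P NP.

PP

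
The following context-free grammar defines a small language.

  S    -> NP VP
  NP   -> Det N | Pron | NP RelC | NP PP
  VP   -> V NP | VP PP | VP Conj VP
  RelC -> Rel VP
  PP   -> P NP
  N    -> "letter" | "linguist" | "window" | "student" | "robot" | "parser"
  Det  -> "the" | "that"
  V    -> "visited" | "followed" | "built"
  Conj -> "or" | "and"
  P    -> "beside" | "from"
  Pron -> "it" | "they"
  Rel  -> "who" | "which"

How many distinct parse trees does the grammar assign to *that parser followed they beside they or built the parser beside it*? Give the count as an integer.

Two of the 6 distinct bracketings:
[S [NP [Det that] [N parser]] [VP [VP [VP [V followed] [NP [NP [Pron they]] [PP [P beside] [NP [Pron they]]]]] [Conj or] [VP [V built] [NP [Det the] [N parser]]]] [PP [P beside] [NP [Pron it]]]]]
[S [NP [Det that] [N parser]] [VP [VP [VP [VP [V followed] [NP [Pron they]]] [PP [P beside] [NP [Pron they]]]] [Conj or] [VP [V built] [NP [Det the] [N parser]]]] [PP [P beside] [NP [Pron it]]]]]
The difference turns on whether NP → NP PP is used at the relevant span, versus an alternative expansion of NP.

6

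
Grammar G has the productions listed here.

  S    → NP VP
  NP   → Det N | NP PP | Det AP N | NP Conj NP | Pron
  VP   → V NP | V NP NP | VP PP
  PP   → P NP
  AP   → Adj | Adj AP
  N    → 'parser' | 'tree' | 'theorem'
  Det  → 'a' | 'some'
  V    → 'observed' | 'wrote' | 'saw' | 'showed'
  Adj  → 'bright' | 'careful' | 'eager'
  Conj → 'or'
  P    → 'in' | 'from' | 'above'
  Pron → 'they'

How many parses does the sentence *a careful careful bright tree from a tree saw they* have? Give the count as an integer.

1

[S [NP [NP [Det a] [AP [Adj careful] [AP [Adj careful] [AP [Adj bright]]]] [N tree]] [PP [P from] [NP [Det a] [N tree]]]] [VP [V saw] [NP [Pron they]]]]
No rule offers an alternative attachment or grouping for any span, so this is the only derivation.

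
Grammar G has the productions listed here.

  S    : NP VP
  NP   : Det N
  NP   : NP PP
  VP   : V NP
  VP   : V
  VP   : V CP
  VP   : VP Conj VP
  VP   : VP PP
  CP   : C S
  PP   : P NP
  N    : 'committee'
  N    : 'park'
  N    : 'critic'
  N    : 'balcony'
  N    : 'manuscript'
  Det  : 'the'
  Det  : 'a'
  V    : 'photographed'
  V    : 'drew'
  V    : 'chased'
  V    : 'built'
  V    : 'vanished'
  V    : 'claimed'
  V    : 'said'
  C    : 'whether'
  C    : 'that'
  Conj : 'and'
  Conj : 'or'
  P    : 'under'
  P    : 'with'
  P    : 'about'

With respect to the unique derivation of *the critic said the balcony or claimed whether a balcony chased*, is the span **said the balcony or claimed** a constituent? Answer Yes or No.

[S [NP [Det the] [N critic]] [VP [VP [V said] [NP [Det the] [N balcony]]] [Conj or] [VP [V claimed] [CP [C whether] [S [NP [Det a] [N balcony]] [VP [V chased]]]]]]]
The smallest constituent containing 'said the balcony or claimed' is the VP spanning 'said the balcony or claimed whether a balcony chased'; no single node in the tree dominates exactly the given words.

No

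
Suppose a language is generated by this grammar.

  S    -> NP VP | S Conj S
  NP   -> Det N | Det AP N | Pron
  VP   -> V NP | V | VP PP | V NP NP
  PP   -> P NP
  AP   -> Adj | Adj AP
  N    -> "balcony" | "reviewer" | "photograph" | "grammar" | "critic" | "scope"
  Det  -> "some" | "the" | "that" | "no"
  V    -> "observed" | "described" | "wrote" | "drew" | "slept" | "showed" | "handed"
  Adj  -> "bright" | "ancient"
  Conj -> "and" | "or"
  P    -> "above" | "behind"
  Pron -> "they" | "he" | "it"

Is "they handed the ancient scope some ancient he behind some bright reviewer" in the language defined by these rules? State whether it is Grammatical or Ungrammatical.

Ungrammatical

An Adj word can never sit immediately before a Pron word in any string this grammar generates, so the substring 'ancient he' rules out a derivation.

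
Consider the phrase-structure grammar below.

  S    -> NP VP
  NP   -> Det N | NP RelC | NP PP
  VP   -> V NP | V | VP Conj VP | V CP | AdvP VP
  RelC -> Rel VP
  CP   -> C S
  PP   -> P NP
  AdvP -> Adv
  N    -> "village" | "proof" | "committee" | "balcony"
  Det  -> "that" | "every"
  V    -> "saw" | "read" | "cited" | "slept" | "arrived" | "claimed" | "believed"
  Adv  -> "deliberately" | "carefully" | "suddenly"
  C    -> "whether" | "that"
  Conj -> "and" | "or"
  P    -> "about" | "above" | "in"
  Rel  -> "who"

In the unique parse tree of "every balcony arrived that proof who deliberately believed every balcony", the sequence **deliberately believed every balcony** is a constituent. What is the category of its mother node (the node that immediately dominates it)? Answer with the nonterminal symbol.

RelC

[S [NP [Det every] [N balcony]] [VP [V arrived] [NP [NP [Det that] [N proof]] [RelC [Rel who] [VP [AdvP [Adv deliberately]] [VP [V believed] [NP [Det every] [N balcony]]]]]]]]
The span 'deliberately believed every balcony' is the VP node built by VP → AdvP VP.
Its mother is the RelC built by RelC → Rel VP.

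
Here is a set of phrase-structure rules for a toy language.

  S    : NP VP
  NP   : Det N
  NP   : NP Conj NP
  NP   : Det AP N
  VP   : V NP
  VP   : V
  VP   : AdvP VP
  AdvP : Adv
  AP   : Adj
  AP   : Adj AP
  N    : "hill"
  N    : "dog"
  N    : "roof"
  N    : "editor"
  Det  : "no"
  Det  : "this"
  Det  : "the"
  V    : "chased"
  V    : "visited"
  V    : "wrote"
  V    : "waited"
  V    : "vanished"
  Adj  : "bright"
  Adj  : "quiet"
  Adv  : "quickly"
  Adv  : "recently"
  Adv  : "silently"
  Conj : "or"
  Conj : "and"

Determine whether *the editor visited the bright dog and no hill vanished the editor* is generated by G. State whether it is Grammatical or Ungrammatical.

For S → NP VP, the only prefix that parses as NP is 'the editor', but the remainder 'visited the bright dog and no hill vanished the editor' is not a VP under these rules.

Ungrammatical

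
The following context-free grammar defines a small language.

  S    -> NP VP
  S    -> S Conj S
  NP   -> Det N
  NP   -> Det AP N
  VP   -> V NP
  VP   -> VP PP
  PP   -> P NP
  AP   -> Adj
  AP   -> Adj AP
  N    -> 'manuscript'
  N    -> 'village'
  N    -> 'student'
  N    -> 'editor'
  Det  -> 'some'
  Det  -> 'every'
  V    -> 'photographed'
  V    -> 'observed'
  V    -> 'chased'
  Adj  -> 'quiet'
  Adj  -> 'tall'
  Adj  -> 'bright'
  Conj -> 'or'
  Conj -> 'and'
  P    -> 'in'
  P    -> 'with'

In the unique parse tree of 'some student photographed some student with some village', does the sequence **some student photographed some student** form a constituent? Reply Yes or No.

No

[S [NP [Det some] [N student]] [VP [VP [V photographed] [NP [Det some] [N student]]] [PP [P with] [NP [Det some] [N village]]]]]
The smallest constituent containing 'some student photographed some student' is the S spanning 'some student photographed some student with some village'; no single node in the tree dominates exactly the given words.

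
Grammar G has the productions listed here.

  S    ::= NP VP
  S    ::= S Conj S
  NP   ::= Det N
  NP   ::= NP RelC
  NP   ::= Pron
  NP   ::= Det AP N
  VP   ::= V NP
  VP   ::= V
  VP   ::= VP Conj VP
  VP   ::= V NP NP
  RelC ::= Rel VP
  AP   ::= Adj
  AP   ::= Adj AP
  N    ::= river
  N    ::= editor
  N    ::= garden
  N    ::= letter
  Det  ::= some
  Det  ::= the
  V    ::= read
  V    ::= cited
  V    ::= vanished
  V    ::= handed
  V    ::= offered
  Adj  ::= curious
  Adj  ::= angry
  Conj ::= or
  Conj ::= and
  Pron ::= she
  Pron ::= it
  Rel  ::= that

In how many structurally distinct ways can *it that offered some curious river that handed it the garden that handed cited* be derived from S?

Two of the 7 distinct bracketings:
[S [NP [NP [Pron it]] [RelC [Rel that] [VP [V offered] [NP [NP [Det some] [AP [Adj curious]] [N river]] [RelC [Rel that] [VP [V handed] [NP [Pron it]] [NP [NP [Det the] [N garden]] [RelC [Rel that] [VP [V handed]]]]]]]]]] [VP [V cited]]]
[S [NP [NP [Pron it]] [RelC [Rel that] [VP [V offered] [NP [NP [NP [Det some] [AP [Adj curious]] [N river]] [RelC [Rel that] [VP [V handed] [NP [Pron it]] [NP [Det the] [N garden]]]]] [RelC [Rel that] [VP [V handed]]]]]]] [VP [V cited]]]
The trees differ in how a recursive rule is bracketed over the same span.

7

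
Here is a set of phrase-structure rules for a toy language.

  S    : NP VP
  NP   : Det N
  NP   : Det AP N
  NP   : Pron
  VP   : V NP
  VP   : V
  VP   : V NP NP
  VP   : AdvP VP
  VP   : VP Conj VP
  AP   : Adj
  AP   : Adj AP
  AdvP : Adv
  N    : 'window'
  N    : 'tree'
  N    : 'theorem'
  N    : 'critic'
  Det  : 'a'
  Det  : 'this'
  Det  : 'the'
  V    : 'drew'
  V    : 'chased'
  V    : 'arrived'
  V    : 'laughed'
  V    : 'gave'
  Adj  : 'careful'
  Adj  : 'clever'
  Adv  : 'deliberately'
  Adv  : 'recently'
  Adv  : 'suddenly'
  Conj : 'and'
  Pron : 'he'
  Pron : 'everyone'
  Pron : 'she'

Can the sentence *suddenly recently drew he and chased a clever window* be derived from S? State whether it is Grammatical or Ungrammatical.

Ungrammatical

For S → NP VP, no prefix of the string parses as an NP.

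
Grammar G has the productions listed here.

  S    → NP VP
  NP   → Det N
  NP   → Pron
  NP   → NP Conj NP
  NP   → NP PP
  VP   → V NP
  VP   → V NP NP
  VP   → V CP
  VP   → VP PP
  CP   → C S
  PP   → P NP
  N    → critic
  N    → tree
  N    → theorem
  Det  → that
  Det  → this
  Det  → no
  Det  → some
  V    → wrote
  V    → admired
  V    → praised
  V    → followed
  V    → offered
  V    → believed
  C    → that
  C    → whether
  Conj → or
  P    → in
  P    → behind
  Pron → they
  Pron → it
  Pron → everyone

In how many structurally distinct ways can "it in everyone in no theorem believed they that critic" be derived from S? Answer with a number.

The two bracketings:
[S [NP [NP [Pron it]] [PP [P in] [NP [NP [Pron everyone]] [PP [P in] [NP [Det no] [N theorem]]]]]] [VP [V believed] [NP [Pron they]] [NP [Det that] [N critic]]]]
[S [NP [NP [NP [Pron it]] [PP [P in] [NP [Pron everyone]]]] [PP [P in] [NP [Det no] [N theorem]]]] [VP [V believed] [NP [Pron they]] [NP [Det that] [N critic]]]]
The trees differ in how a recursive rule is bracketed over the same span.

2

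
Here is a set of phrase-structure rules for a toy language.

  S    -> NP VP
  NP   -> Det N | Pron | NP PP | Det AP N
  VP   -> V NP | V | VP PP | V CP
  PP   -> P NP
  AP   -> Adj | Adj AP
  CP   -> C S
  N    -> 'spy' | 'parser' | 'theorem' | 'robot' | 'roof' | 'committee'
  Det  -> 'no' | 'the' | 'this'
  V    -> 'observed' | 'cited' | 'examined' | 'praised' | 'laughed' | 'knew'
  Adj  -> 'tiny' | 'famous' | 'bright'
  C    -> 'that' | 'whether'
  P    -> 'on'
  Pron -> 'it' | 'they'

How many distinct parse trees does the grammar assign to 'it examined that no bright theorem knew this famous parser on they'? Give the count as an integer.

Two of the 3 distinct bracketings:
[S [NP [Pron it]] [VP [VP [V examined] [CP [C that] [S [NP [Det no] [AP [Adj bright]] [N theorem]] [VP [V knew] [NP [Det this] [AP [Adj famous]] [N parser]]]]]] [PP [P on] [NP [Pron they]]]]]
[S [NP [Pron it]] [VP [V examined] [CP [C that] [S [NP [Det no] [AP [Adj bright]] [N theorem]] [VP [V knew] [NP [NP [Det this] [AP [Adj famous]] [N parser]] [PP [P on] [NP [Pron they]]]]]]]]]
The difference turns on whether NP → NP PP is used at the relevant span, versus an alternative expansion of NP.

3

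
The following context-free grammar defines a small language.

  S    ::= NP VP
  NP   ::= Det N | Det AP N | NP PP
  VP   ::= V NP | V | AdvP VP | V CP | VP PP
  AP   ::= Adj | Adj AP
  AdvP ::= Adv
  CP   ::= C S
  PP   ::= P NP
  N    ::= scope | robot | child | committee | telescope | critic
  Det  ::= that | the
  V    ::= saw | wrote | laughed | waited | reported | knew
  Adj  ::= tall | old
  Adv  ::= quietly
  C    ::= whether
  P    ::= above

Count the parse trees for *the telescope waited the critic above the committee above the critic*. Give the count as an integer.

Two of the 5 distinct bracketings:
[S [NP [Det the] [N telescope]] [VP [V waited] [NP [NP [Det the] [N critic]] [PP [P above] [NP [NP [Det the] [N committee]] [PP [P above] [NP [Det the] [N critic]]]]]]]]
[S [NP [Det the] [N telescope]] [VP [V waited] [NP [NP [NP [Det the] [N critic]] [PP [P above] [NP [Det the] [N committee]]]] [PP [P above] [NP [Det the] [N critic]]]]]]
The trees differ in how a recursive rule is bracketed over the same span.

5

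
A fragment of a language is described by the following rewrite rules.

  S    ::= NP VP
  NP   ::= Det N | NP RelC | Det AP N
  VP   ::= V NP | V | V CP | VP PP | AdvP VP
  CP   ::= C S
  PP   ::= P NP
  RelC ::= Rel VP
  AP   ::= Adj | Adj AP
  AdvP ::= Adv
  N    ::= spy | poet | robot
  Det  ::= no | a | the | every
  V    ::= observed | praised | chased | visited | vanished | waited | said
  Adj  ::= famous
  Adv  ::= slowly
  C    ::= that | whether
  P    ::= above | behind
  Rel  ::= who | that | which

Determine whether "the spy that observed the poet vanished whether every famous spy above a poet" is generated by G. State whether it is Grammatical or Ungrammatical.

Ungrammatical

For S → NP VP, every NP-prefix leaves a non-VP remainder: after 'the spy' the remainder is not a VP; after 'the spy that observed' the remainder is not a VP; after 'the spy that observed the poet' the remainder is not a VP.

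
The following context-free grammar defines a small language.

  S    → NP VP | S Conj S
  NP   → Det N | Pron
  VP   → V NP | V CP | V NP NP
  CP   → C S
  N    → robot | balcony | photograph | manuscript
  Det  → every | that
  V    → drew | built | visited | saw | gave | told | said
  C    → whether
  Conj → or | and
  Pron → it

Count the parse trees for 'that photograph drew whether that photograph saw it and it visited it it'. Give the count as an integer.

The two bracketings:
[S [NP [Det that] [N photograph]] [VP [V drew] [CP [C whether] [S [S [NP [Det that] [N photograph]] [VP [V saw] [NP [Pron it]]]] [Conj and] [S [NP [Pron it]] [VP [V visited] [NP [Pron it]] [NP [Pron it]]]]]]]]
[S [S [NP [Det that] [N photograph]] [VP [V drew] [CP [C whether] [S [NP [Det that] [N photograph]] [VP [V saw] [NP [Pron it]]]]]]] [Conj and] [S [NP [Pron it]] [VP [V visited] [NP [Pron it]] [NP [Pron it]]]]]
The trees differ in how a recursive rule is bracketed over the same span.

2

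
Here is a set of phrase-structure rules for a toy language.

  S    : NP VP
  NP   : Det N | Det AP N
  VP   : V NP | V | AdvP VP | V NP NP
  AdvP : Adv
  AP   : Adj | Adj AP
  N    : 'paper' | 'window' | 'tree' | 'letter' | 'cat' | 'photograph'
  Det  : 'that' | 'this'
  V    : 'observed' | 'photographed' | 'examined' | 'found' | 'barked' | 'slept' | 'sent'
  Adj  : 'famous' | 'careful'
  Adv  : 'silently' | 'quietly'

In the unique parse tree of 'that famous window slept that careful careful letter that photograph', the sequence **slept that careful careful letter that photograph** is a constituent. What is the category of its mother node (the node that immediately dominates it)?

S
  NP
    Det: that
    AP
      Adj: famous
    N: window
  VP
    V: slept
    NP
      Det: that
      AP
        Adj: careful
        AP
          Adj: careful
      N: letter
    NP
      Det: that
      N: photograph
The span 'slept that careful careful letter that photograph' is the VP node built by VP → V NP NP.
Its mother is the S built by S → NP VP.

S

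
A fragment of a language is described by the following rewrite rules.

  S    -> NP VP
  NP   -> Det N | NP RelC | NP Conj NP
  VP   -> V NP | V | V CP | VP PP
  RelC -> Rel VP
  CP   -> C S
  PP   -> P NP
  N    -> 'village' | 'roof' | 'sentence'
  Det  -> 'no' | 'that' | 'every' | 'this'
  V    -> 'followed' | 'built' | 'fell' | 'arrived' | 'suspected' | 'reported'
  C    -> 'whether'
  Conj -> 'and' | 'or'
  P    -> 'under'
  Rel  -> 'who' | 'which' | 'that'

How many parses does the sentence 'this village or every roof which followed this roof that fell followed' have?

5

Two of the 5 distinct bracketings:
[S [NP [NP [NP [Det this] [N village]] [Conj or] [NP [Det every] [N roof]]] [RelC [Rel which] [VP [V followed] [NP [NP [Det this] [N roof]] [RelC [Rel that] [VP [V fell]]]]]]] [VP [V followed]]]
[S [NP [NP [NP [NP [Det this] [N village]] [Conj or] [NP [Det every] [N roof]]] [RelC [Rel which] [VP [V followed] [NP [Det this] [N roof]]]]] [RelC [Rel that] [VP [V fell]]]] [VP [V followed]]]
The trees differ in how a recursive rule is bracketed over the same span.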